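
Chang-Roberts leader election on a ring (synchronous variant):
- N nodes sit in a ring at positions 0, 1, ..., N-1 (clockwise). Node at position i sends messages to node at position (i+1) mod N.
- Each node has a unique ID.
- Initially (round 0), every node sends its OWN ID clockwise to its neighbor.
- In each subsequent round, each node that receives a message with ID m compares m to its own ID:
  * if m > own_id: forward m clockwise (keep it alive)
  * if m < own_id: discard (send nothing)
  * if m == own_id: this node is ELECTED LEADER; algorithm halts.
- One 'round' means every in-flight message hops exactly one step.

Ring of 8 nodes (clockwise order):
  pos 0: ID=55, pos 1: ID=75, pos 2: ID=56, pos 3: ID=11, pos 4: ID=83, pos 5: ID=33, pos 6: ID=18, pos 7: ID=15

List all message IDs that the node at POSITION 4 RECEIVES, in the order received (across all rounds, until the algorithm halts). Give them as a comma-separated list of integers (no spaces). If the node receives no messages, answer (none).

Round 1: pos1(id75) recv 55: drop; pos2(id56) recv 75: fwd; pos3(id11) recv 56: fwd; pos4(id83) recv 11: drop; pos5(id33) recv 83: fwd; pos6(id18) recv 33: fwd; pos7(id15) recv 18: fwd; pos0(id55) recv 15: drop
Round 2: pos3(id11) recv 75: fwd; pos4(id83) recv 56: drop; pos6(id18) recv 83: fwd; pos7(id15) recv 33: fwd; pos0(id55) recv 18: drop
Round 3: pos4(id83) recv 75: drop; pos7(id15) recv 83: fwd; pos0(id55) recv 33: drop
Round 4: pos0(id55) recv 83: fwd
Round 5: pos1(id75) recv 83: fwd
Round 6: pos2(id56) recv 83: fwd
Round 7: pos3(id11) recv 83: fwd
Round 8: pos4(id83) recv 83: ELECTED

Answer: 11,56,75,83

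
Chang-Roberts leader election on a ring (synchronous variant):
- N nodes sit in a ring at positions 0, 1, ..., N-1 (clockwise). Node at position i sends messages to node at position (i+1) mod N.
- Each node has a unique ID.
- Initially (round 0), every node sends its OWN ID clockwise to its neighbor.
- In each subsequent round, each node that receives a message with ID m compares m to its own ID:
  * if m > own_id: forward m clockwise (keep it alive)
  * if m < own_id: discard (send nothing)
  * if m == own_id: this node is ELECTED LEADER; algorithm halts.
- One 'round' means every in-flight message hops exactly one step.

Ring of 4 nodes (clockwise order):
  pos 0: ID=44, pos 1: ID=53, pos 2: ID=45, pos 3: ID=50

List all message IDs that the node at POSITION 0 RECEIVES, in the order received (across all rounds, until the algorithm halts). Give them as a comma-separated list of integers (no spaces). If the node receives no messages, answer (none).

Answer: 50,53

Derivation:
Round 1: pos1(id53) recv 44: drop; pos2(id45) recv 53: fwd; pos3(id50) recv 45: drop; pos0(id44) recv 50: fwd
Round 2: pos3(id50) recv 53: fwd; pos1(id53) recv 50: drop
Round 3: pos0(id44) recv 53: fwd
Round 4: pos1(id53) recv 53: ELECTED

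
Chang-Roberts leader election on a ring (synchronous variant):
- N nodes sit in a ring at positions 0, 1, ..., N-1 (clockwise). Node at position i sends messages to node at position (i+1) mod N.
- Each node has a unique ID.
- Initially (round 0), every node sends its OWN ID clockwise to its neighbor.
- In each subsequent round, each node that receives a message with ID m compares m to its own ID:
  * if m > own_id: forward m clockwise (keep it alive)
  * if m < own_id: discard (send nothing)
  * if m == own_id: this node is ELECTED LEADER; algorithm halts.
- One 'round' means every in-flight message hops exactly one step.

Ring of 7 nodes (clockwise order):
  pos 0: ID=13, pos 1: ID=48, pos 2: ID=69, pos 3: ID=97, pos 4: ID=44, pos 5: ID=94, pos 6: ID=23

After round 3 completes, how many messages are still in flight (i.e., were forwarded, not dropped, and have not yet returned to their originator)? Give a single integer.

Round 1: pos1(id48) recv 13: drop; pos2(id69) recv 48: drop; pos3(id97) recv 69: drop; pos4(id44) recv 97: fwd; pos5(id94) recv 44: drop; pos6(id23) recv 94: fwd; pos0(id13) recv 23: fwd
Round 2: pos5(id94) recv 97: fwd; pos0(id13) recv 94: fwd; pos1(id48) recv 23: drop
Round 3: pos6(id23) recv 97: fwd; pos1(id48) recv 94: fwd
After round 3: 2 messages still in flight

Answer: 2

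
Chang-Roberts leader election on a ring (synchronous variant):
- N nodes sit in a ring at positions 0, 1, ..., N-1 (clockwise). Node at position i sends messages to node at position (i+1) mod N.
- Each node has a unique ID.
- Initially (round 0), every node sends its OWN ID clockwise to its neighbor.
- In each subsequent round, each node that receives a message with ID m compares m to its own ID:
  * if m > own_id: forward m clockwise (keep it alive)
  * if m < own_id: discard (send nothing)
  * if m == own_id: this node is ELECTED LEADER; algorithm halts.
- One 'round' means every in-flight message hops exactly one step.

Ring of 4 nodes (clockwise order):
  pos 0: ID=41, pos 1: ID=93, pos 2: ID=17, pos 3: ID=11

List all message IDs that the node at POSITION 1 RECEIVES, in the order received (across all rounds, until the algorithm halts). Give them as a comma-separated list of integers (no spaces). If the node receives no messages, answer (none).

Answer: 41,93

Derivation:
Round 1: pos1(id93) recv 41: drop; pos2(id17) recv 93: fwd; pos3(id11) recv 17: fwd; pos0(id41) recv 11: drop
Round 2: pos3(id11) recv 93: fwd; pos0(id41) recv 17: drop
Round 3: pos0(id41) recv 93: fwd
Round 4: pos1(id93) recv 93: ELECTED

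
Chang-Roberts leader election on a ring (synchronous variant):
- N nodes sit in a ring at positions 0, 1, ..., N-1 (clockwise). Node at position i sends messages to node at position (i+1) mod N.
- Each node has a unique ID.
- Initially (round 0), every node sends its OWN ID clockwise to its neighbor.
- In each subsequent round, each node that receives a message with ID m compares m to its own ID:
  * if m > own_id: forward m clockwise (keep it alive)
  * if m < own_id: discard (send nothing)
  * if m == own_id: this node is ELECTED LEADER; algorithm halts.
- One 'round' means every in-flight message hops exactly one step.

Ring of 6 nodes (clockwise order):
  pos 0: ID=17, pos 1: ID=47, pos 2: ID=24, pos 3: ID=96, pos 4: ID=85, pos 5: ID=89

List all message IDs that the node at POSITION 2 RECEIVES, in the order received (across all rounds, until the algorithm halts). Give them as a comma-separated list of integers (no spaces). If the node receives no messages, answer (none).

Round 1: pos1(id47) recv 17: drop; pos2(id24) recv 47: fwd; pos3(id96) recv 24: drop; pos4(id85) recv 96: fwd; pos5(id89) recv 85: drop; pos0(id17) recv 89: fwd
Round 2: pos3(id96) recv 47: drop; pos5(id89) recv 96: fwd; pos1(id47) recv 89: fwd
Round 3: pos0(id17) recv 96: fwd; pos2(id24) recv 89: fwd
Round 4: pos1(id47) recv 96: fwd; pos3(id96) recv 89: drop
Round 5: pos2(id24) recv 96: fwd
Round 6: pos3(id96) recv 96: ELECTED

Answer: 47,89,96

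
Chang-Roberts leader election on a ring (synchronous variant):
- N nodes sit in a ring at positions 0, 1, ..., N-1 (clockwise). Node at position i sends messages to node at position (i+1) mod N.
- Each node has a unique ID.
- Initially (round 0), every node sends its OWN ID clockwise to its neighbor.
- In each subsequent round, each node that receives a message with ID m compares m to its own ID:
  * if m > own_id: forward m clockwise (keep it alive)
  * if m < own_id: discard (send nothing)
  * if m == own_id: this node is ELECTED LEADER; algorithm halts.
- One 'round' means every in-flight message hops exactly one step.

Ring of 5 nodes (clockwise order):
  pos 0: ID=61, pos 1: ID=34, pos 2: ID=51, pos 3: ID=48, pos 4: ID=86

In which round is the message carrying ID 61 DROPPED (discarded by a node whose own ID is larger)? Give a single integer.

Round 1: pos1(id34) recv 61: fwd; pos2(id51) recv 34: drop; pos3(id48) recv 51: fwd; pos4(id86) recv 48: drop; pos0(id61) recv 86: fwd
Round 2: pos2(id51) recv 61: fwd; pos4(id86) recv 51: drop; pos1(id34) recv 86: fwd
Round 3: pos3(id48) recv 61: fwd; pos2(id51) recv 86: fwd
Round 4: pos4(id86) recv 61: drop; pos3(id48) recv 86: fwd
Round 5: pos4(id86) recv 86: ELECTED
Message ID 61 originates at pos 0; dropped at pos 4 in round 4

Answer: 4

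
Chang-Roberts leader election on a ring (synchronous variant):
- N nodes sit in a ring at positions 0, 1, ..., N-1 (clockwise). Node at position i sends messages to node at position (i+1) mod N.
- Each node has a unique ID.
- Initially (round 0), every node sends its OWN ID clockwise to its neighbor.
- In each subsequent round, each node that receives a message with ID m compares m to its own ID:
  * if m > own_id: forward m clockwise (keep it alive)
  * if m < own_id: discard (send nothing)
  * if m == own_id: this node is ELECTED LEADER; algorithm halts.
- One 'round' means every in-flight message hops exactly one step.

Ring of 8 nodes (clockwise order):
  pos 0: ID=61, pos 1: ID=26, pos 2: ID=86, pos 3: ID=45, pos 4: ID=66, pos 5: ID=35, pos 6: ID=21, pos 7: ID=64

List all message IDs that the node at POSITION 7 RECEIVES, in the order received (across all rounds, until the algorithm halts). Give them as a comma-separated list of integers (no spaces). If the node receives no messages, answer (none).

Answer: 21,35,66,86

Derivation:
Round 1: pos1(id26) recv 61: fwd; pos2(id86) recv 26: drop; pos3(id45) recv 86: fwd; pos4(id66) recv 45: drop; pos5(id35) recv 66: fwd; pos6(id21) recv 35: fwd; pos7(id64) recv 21: drop; pos0(id61) recv 64: fwd
Round 2: pos2(id86) recv 61: drop; pos4(id66) recv 86: fwd; pos6(id21) recv 66: fwd; pos7(id64) recv 35: drop; pos1(id26) recv 64: fwd
Round 3: pos5(id35) recv 86: fwd; pos7(id64) recv 66: fwd; pos2(id86) recv 64: drop
Round 4: pos6(id21) recv 86: fwd; pos0(id61) recv 66: fwd
Round 5: pos7(id64) recv 86: fwd; pos1(id26) recv 66: fwd
Round 6: pos0(id61) recv 86: fwd; pos2(id86) recv 66: drop
Round 7: pos1(id26) recv 86: fwd
Round 8: pos2(id86) recv 86: ELECTED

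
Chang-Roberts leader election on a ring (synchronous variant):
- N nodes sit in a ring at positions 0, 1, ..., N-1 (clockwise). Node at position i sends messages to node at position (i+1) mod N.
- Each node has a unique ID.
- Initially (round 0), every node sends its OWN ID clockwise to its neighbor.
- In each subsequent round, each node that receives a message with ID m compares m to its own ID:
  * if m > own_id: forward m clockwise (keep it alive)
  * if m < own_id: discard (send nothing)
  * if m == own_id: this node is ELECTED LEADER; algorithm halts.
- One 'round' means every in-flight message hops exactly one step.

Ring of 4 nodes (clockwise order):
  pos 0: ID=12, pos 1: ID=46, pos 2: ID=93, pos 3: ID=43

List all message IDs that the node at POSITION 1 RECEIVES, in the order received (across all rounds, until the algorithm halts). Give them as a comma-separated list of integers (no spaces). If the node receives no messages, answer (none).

Round 1: pos1(id46) recv 12: drop; pos2(id93) recv 46: drop; pos3(id43) recv 93: fwd; pos0(id12) recv 43: fwd
Round 2: pos0(id12) recv 93: fwd; pos1(id46) recv 43: drop
Round 3: pos1(id46) recv 93: fwd
Round 4: pos2(id93) recv 93: ELECTED

Answer: 12,43,93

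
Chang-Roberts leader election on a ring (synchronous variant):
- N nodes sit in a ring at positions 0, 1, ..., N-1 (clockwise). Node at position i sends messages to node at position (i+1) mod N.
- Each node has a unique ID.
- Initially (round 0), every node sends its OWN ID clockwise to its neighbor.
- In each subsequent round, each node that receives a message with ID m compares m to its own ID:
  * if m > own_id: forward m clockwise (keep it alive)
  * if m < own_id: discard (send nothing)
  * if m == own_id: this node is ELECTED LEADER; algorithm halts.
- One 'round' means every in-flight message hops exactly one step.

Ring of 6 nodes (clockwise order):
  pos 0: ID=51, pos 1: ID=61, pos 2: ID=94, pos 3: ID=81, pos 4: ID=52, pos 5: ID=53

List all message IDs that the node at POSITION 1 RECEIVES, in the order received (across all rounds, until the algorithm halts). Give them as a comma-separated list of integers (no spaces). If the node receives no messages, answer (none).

Answer: 51,53,81,94

Derivation:
Round 1: pos1(id61) recv 51: drop; pos2(id94) recv 61: drop; pos3(id81) recv 94: fwd; pos4(id52) recv 81: fwd; pos5(id53) recv 52: drop; pos0(id51) recv 53: fwd
Round 2: pos4(id52) recv 94: fwd; pos5(id53) recv 81: fwd; pos1(id61) recv 53: drop
Round 3: pos5(id53) recv 94: fwd; pos0(id51) recv 81: fwd
Round 4: pos0(id51) recv 94: fwd; pos1(id61) recv 81: fwd
Round 5: pos1(id61) recv 94: fwd; pos2(id94) recv 81: drop
Round 6: pos2(id94) recv 94: ELECTED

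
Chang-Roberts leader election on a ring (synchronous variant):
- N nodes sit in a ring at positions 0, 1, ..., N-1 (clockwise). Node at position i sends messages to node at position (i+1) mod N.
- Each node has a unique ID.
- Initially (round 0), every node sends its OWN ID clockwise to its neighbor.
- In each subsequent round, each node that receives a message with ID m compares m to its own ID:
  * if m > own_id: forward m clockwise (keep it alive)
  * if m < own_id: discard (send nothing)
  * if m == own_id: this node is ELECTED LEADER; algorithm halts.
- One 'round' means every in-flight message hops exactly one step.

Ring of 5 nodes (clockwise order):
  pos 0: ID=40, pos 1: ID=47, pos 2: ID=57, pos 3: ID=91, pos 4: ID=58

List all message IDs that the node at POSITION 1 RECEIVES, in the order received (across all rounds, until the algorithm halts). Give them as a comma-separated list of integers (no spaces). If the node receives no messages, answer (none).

Round 1: pos1(id47) recv 40: drop; pos2(id57) recv 47: drop; pos3(id91) recv 57: drop; pos4(id58) recv 91: fwd; pos0(id40) recv 58: fwd
Round 2: pos0(id40) recv 91: fwd; pos1(id47) recv 58: fwd
Round 3: pos1(id47) recv 91: fwd; pos2(id57) recv 58: fwd
Round 4: pos2(id57) recv 91: fwd; pos3(id91) recv 58: drop
Round 5: pos3(id91) recv 91: ELECTED

Answer: 40,58,91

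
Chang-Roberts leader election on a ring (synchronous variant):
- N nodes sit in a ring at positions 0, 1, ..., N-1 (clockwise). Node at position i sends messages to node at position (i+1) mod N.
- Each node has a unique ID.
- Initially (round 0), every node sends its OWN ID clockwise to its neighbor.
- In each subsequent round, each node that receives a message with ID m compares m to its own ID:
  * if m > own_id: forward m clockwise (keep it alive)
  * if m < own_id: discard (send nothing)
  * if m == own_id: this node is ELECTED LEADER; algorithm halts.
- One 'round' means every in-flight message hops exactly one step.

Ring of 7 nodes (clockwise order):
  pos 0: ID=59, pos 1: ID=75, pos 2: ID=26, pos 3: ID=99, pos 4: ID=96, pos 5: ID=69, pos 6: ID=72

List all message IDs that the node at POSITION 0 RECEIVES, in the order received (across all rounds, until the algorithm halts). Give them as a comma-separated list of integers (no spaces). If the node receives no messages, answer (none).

Round 1: pos1(id75) recv 59: drop; pos2(id26) recv 75: fwd; pos3(id99) recv 26: drop; pos4(id96) recv 99: fwd; pos5(id69) recv 96: fwd; pos6(id72) recv 69: drop; pos0(id59) recv 72: fwd
Round 2: pos3(id99) recv 75: drop; pos5(id69) recv 99: fwd; pos6(id72) recv 96: fwd; pos1(id75) recv 72: drop
Round 3: pos6(id72) recv 99: fwd; pos0(id59) recv 96: fwd
Round 4: pos0(id59) recv 99: fwd; pos1(id75) recv 96: fwd
Round 5: pos1(id75) recv 99: fwd; pos2(id26) recv 96: fwd
Round 6: pos2(id26) recv 99: fwd; pos3(id99) recv 96: drop
Round 7: pos3(id99) recv 99: ELECTED

Answer: 72,96,99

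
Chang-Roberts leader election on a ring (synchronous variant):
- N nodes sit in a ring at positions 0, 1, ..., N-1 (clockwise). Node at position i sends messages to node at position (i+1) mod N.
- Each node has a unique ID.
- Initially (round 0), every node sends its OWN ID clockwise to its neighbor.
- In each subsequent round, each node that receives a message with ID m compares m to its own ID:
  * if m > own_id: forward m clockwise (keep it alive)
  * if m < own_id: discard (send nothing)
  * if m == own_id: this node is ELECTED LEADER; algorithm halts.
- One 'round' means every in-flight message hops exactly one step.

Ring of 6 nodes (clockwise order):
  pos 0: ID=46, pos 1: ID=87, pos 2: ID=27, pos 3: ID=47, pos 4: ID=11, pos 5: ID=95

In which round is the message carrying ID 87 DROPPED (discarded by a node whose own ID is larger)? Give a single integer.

Answer: 4

Derivation:
Round 1: pos1(id87) recv 46: drop; pos2(id27) recv 87: fwd; pos3(id47) recv 27: drop; pos4(id11) recv 47: fwd; pos5(id95) recv 11: drop; pos0(id46) recv 95: fwd
Round 2: pos3(id47) recv 87: fwd; pos5(id95) recv 47: drop; pos1(id87) recv 95: fwd
Round 3: pos4(id11) recv 87: fwd; pos2(id27) recv 95: fwd
Round 4: pos5(id95) recv 87: drop; pos3(id47) recv 95: fwd
Round 5: pos4(id11) recv 95: fwd
Round 6: pos5(id95) recv 95: ELECTED
Message ID 87 originates at pos 1; dropped at pos 5 in round 4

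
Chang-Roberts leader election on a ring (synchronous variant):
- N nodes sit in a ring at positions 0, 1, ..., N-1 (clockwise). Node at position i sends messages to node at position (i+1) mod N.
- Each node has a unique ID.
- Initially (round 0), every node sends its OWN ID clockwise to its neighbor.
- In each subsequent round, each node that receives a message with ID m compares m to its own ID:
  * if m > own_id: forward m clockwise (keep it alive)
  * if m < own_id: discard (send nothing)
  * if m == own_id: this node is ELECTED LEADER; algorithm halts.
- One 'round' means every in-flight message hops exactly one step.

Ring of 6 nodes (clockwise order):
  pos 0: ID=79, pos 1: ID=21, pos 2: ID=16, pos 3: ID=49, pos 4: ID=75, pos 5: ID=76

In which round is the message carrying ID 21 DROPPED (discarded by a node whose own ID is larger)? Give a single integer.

Round 1: pos1(id21) recv 79: fwd; pos2(id16) recv 21: fwd; pos3(id49) recv 16: drop; pos4(id75) recv 49: drop; pos5(id76) recv 75: drop; pos0(id79) recv 76: drop
Round 2: pos2(id16) recv 79: fwd; pos3(id49) recv 21: drop
Round 3: pos3(id49) recv 79: fwd
Round 4: pos4(id75) recv 79: fwd
Round 5: pos5(id76) recv 79: fwd
Round 6: pos0(id79) recv 79: ELECTED
Message ID 21 originates at pos 1; dropped at pos 3 in round 2

Answer: 2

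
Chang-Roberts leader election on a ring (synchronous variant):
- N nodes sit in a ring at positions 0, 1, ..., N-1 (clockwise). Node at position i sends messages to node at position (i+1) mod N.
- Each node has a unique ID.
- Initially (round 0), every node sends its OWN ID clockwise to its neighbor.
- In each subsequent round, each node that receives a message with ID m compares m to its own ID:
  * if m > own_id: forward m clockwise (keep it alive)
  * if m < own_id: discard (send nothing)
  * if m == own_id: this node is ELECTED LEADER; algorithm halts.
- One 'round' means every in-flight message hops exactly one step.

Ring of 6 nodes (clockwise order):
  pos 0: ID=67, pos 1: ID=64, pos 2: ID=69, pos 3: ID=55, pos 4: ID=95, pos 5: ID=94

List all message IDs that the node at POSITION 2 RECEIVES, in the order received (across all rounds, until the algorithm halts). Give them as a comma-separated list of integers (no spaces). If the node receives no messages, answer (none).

Answer: 64,67,94,95

Derivation:
Round 1: pos1(id64) recv 67: fwd; pos2(id69) recv 64: drop; pos3(id55) recv 69: fwd; pos4(id95) recv 55: drop; pos5(id94) recv 95: fwd; pos0(id67) recv 94: fwd
Round 2: pos2(id69) recv 67: drop; pos4(id95) recv 69: drop; pos0(id67) recv 95: fwd; pos1(id64) recv 94: fwd
Round 3: pos1(id64) recv 95: fwd; pos2(id69) recv 94: fwd
Round 4: pos2(id69) recv 95: fwd; pos3(id55) recv 94: fwd
Round 5: pos3(id55) recv 95: fwd; pos4(id95) recv 94: drop
Round 6: pos4(id95) recv 95: ELECTED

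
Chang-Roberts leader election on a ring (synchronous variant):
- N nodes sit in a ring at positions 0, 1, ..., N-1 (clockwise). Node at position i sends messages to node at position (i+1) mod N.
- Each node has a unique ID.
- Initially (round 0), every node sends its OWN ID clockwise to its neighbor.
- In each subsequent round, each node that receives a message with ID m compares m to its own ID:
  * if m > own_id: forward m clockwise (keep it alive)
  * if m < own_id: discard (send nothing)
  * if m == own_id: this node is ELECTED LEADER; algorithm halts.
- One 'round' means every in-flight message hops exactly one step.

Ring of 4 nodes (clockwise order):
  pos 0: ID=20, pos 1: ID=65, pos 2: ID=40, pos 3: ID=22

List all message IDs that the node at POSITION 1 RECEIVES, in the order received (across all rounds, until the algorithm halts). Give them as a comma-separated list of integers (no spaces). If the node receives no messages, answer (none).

Answer: 20,22,40,65

Derivation:
Round 1: pos1(id65) recv 20: drop; pos2(id40) recv 65: fwd; pos3(id22) recv 40: fwd; pos0(id20) recv 22: fwd
Round 2: pos3(id22) recv 65: fwd; pos0(id20) recv 40: fwd; pos1(id65) recv 22: drop
Round 3: pos0(id20) recv 65: fwd; pos1(id65) recv 40: drop
Round 4: pos1(id65) recv 65: ELECTED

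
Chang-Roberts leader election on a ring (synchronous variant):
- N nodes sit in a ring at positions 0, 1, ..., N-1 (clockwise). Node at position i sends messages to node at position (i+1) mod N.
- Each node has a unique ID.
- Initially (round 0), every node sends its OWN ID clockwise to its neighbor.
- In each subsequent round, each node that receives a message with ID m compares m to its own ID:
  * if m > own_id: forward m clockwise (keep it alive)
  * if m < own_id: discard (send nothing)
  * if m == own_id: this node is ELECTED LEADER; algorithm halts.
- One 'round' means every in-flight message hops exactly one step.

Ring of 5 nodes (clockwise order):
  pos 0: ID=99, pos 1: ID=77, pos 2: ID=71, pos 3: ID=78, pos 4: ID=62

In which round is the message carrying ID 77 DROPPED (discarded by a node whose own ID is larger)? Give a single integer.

Answer: 2

Derivation:
Round 1: pos1(id77) recv 99: fwd; pos2(id71) recv 77: fwd; pos3(id78) recv 71: drop; pos4(id62) recv 78: fwd; pos0(id99) recv 62: drop
Round 2: pos2(id71) recv 99: fwd; pos3(id78) recv 77: drop; pos0(id99) recv 78: drop
Round 3: pos3(id78) recv 99: fwd
Round 4: pos4(id62) recv 99: fwd
Round 5: pos0(id99) recv 99: ELECTED
Message ID 77 originates at pos 1; dropped at pos 3 in round 2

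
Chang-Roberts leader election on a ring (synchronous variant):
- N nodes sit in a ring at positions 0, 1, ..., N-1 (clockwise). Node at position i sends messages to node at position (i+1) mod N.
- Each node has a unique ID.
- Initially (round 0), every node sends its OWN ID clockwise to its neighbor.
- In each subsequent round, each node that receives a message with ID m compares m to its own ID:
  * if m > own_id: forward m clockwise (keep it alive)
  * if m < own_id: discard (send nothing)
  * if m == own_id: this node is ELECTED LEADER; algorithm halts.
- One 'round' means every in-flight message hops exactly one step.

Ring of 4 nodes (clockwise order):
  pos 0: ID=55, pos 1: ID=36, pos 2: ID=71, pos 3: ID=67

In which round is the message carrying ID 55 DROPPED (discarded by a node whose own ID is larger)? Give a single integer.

Answer: 2

Derivation:
Round 1: pos1(id36) recv 55: fwd; pos2(id71) recv 36: drop; pos3(id67) recv 71: fwd; pos0(id55) recv 67: fwd
Round 2: pos2(id71) recv 55: drop; pos0(id55) recv 71: fwd; pos1(id36) recv 67: fwd
Round 3: pos1(id36) recv 71: fwd; pos2(id71) recv 67: drop
Round 4: pos2(id71) recv 71: ELECTED
Message ID 55 originates at pos 0; dropped at pos 2 in round 2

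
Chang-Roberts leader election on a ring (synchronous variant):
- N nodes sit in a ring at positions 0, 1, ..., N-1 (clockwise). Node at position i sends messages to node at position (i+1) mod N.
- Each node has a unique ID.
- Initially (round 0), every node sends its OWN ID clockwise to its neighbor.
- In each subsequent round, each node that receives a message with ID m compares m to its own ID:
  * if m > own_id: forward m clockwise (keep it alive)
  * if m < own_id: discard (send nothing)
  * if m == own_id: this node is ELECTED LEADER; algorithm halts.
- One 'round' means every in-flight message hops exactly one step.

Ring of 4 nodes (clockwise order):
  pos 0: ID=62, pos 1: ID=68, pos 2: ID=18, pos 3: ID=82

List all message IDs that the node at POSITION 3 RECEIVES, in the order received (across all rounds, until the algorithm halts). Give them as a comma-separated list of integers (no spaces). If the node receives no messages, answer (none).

Answer: 18,68,82

Derivation:
Round 1: pos1(id68) recv 62: drop; pos2(id18) recv 68: fwd; pos3(id82) recv 18: drop; pos0(id62) recv 82: fwd
Round 2: pos3(id82) recv 68: drop; pos1(id68) recv 82: fwd
Round 3: pos2(id18) recv 82: fwd
Round 4: pos3(id82) recv 82: ELECTED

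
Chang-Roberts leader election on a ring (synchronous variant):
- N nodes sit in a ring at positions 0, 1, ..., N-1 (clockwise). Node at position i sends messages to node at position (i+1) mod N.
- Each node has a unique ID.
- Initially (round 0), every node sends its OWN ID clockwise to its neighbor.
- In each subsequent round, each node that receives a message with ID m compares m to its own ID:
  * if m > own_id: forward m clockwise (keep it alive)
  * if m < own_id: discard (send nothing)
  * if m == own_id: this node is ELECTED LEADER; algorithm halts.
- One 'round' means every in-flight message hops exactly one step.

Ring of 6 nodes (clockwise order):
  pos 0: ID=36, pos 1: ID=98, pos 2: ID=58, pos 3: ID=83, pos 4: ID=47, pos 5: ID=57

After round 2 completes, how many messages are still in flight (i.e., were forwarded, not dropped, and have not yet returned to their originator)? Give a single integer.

Round 1: pos1(id98) recv 36: drop; pos2(id58) recv 98: fwd; pos3(id83) recv 58: drop; pos4(id47) recv 83: fwd; pos5(id57) recv 47: drop; pos0(id36) recv 57: fwd
Round 2: pos3(id83) recv 98: fwd; pos5(id57) recv 83: fwd; pos1(id98) recv 57: drop
After round 2: 2 messages still in flight

Answer: 2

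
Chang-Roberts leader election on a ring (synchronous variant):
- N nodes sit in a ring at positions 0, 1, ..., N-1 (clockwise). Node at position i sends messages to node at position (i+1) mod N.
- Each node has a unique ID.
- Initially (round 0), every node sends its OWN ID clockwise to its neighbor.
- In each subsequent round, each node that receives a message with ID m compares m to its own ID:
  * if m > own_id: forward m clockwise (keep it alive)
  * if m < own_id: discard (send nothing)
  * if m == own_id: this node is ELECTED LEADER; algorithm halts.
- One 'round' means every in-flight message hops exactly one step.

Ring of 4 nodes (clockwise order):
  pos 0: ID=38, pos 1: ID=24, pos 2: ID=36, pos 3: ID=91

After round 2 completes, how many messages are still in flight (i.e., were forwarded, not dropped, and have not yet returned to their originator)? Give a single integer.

Answer: 2

Derivation:
Round 1: pos1(id24) recv 38: fwd; pos2(id36) recv 24: drop; pos3(id91) recv 36: drop; pos0(id38) recv 91: fwd
Round 2: pos2(id36) recv 38: fwd; pos1(id24) recv 91: fwd
After round 2: 2 messages still in flight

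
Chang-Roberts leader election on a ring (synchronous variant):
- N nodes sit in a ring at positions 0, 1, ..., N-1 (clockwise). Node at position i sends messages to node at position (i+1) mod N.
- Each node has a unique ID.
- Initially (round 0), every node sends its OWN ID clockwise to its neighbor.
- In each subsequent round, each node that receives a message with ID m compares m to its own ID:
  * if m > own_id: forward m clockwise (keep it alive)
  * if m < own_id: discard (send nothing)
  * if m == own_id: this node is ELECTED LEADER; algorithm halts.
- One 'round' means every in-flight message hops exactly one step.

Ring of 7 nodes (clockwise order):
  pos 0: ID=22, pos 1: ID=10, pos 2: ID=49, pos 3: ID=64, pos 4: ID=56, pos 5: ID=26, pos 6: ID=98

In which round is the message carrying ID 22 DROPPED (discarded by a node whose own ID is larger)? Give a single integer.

Answer: 2

Derivation:
Round 1: pos1(id10) recv 22: fwd; pos2(id49) recv 10: drop; pos3(id64) recv 49: drop; pos4(id56) recv 64: fwd; pos5(id26) recv 56: fwd; pos6(id98) recv 26: drop; pos0(id22) recv 98: fwd
Round 2: pos2(id49) recv 22: drop; pos5(id26) recv 64: fwd; pos6(id98) recv 56: drop; pos1(id10) recv 98: fwd
Round 3: pos6(id98) recv 64: drop; pos2(id49) recv 98: fwd
Round 4: pos3(id64) recv 98: fwd
Round 5: pos4(id56) recv 98: fwd
Round 6: pos5(id26) recv 98: fwd
Round 7: pos6(id98) recv 98: ELECTED
Message ID 22 originates at pos 0; dropped at pos 2 in round 2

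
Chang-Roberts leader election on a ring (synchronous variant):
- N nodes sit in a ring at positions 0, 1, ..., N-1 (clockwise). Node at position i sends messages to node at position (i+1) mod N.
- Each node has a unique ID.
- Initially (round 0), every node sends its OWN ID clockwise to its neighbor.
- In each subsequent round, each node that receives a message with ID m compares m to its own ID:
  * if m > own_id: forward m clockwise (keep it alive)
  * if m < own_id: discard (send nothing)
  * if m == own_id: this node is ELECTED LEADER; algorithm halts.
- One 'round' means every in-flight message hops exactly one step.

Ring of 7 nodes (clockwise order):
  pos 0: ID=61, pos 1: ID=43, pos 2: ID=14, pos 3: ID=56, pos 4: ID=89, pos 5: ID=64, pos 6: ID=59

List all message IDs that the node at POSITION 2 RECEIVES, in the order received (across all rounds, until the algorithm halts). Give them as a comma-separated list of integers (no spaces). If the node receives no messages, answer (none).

Round 1: pos1(id43) recv 61: fwd; pos2(id14) recv 43: fwd; pos3(id56) recv 14: drop; pos4(id89) recv 56: drop; pos5(id64) recv 89: fwd; pos6(id59) recv 64: fwd; pos0(id61) recv 59: drop
Round 2: pos2(id14) recv 61: fwd; pos3(id56) recv 43: drop; pos6(id59) recv 89: fwd; pos0(id61) recv 64: fwd
Round 3: pos3(id56) recv 61: fwd; pos0(id61) recv 89: fwd; pos1(id43) recv 64: fwd
Round 4: pos4(id89) recv 61: drop; pos1(id43) recv 89: fwd; pos2(id14) recv 64: fwd
Round 5: pos2(id14) recv 89: fwd; pos3(id56) recv 64: fwd
Round 6: pos3(id56) recv 89: fwd; pos4(id89) recv 64: drop
Round 7: pos4(id89) recv 89: ELECTED

Answer: 43,61,64,89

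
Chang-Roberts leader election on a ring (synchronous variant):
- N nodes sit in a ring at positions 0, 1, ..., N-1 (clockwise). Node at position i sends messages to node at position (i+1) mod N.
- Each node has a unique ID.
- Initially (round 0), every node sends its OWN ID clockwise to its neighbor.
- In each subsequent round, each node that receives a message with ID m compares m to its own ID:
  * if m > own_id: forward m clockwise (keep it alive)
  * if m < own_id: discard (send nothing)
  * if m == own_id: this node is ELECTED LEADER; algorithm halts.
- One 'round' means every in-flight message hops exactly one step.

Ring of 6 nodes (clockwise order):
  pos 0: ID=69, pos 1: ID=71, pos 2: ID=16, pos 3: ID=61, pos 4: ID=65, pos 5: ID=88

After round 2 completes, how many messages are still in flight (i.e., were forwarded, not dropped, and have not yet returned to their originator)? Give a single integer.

Round 1: pos1(id71) recv 69: drop; pos2(id16) recv 71: fwd; pos3(id61) recv 16: drop; pos4(id65) recv 61: drop; pos5(id88) recv 65: drop; pos0(id69) recv 88: fwd
Round 2: pos3(id61) recv 71: fwd; pos1(id71) recv 88: fwd
After round 2: 2 messages still in flight

Answer: 2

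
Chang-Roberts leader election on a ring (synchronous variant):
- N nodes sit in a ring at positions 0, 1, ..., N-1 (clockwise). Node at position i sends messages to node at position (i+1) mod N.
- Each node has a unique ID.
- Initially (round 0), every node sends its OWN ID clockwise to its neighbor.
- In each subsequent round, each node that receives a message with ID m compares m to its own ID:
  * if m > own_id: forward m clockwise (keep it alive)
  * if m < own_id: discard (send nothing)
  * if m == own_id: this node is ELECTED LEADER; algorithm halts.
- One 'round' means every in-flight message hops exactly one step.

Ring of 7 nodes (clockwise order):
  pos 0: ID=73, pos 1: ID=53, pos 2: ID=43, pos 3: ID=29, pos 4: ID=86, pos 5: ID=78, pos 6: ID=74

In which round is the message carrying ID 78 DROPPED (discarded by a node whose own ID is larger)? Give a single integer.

Answer: 6

Derivation:
Round 1: pos1(id53) recv 73: fwd; pos2(id43) recv 53: fwd; pos3(id29) recv 43: fwd; pos4(id86) recv 29: drop; pos5(id78) recv 86: fwd; pos6(id74) recv 78: fwd; pos0(id73) recv 74: fwd
Round 2: pos2(id43) recv 73: fwd; pos3(id29) recv 53: fwd; pos4(id86) recv 43: drop; pos6(id74) recv 86: fwd; pos0(id73) recv 78: fwd; pos1(id53) recv 74: fwd
Round 3: pos3(id29) recv 73: fwd; pos4(id86) recv 53: drop; pos0(id73) recv 86: fwd; pos1(id53) recv 78: fwd; pos2(id43) recv 74: fwd
Round 4: pos4(id86) recv 73: drop; pos1(id53) recv 86: fwd; pos2(id43) recv 78: fwd; pos3(id29) recv 74: fwd
Round 5: pos2(id43) recv 86: fwd; pos3(id29) recv 78: fwd; pos4(id86) recv 74: drop
Round 6: pos3(id29) recv 86: fwd; pos4(id86) recv 78: drop
Round 7: pos4(id86) recv 86: ELECTED
Message ID 78 originates at pos 5; dropped at pos 4 in round 6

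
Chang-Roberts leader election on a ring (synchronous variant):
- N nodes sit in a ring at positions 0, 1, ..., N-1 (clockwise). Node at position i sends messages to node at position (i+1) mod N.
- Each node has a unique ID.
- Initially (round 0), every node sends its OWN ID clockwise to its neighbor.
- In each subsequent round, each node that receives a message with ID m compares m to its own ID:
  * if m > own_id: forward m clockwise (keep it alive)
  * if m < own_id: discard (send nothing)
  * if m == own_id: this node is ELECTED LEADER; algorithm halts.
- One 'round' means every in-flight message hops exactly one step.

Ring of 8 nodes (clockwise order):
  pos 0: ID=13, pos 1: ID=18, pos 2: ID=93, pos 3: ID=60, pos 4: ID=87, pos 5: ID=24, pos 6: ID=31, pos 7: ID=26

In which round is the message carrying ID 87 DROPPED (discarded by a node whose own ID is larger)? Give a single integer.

Answer: 6

Derivation:
Round 1: pos1(id18) recv 13: drop; pos2(id93) recv 18: drop; pos3(id60) recv 93: fwd; pos4(id87) recv 60: drop; pos5(id24) recv 87: fwd; pos6(id31) recv 24: drop; pos7(id26) recv 31: fwd; pos0(id13) recv 26: fwd
Round 2: pos4(id87) recv 93: fwd; pos6(id31) recv 87: fwd; pos0(id13) recv 31: fwd; pos1(id18) recv 26: fwd
Round 3: pos5(id24) recv 93: fwd; pos7(id26) recv 87: fwd; pos1(id18) recv 31: fwd; pos2(id93) recv 26: drop
Round 4: pos6(id31) recv 93: fwd; pos0(id13) recv 87: fwd; pos2(id93) recv 31: drop
Round 5: pos7(id26) recv 93: fwd; pos1(id18) recv 87: fwd
Round 6: pos0(id13) recv 93: fwd; pos2(id93) recv 87: drop
Round 7: pos1(id18) recv 93: fwd
Round 8: pos2(id93) recv 93: ELECTED
Message ID 87 originates at pos 4; dropped at pos 2 in round 6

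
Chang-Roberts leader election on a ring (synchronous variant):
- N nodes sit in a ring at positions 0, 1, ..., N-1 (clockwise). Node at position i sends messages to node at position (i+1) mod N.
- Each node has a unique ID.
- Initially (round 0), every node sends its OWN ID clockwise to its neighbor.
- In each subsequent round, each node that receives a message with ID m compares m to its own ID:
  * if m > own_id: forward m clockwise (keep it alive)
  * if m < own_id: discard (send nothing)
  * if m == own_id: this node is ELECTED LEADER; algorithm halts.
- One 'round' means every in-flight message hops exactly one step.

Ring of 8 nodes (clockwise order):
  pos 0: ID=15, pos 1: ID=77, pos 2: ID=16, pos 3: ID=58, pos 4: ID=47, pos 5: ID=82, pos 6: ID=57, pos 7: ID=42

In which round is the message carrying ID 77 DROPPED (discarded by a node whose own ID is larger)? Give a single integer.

Answer: 4

Derivation:
Round 1: pos1(id77) recv 15: drop; pos2(id16) recv 77: fwd; pos3(id58) recv 16: drop; pos4(id47) recv 58: fwd; pos5(id82) recv 47: drop; pos6(id57) recv 82: fwd; pos7(id42) recv 57: fwd; pos0(id15) recv 42: fwd
Round 2: pos3(id58) recv 77: fwd; pos5(id82) recv 58: drop; pos7(id42) recv 82: fwd; pos0(id15) recv 57: fwd; pos1(id77) recv 42: drop
Round 3: pos4(id47) recv 77: fwd; pos0(id15) recv 82: fwd; pos1(id77) recv 57: drop
Round 4: pos5(id82) recv 77: drop; pos1(id77) recv 82: fwd
Round 5: pos2(id16) recv 82: fwd
Round 6: pos3(id58) recv 82: fwd
Round 7: pos4(id47) recv 82: fwd
Round 8: pos5(id82) recv 82: ELECTED
Message ID 77 originates at pos 1; dropped at pos 5 in round 4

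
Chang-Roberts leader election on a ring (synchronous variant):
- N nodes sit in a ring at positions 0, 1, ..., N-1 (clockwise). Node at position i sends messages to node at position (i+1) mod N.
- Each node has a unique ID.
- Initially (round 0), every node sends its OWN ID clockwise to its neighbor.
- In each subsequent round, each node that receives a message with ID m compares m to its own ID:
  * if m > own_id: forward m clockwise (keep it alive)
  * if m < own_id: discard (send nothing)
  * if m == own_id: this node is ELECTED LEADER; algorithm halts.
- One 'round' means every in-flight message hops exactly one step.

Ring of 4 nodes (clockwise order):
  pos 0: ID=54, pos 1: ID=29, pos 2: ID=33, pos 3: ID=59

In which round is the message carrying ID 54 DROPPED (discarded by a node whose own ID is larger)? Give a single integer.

Answer: 3

Derivation:
Round 1: pos1(id29) recv 54: fwd; pos2(id33) recv 29: drop; pos3(id59) recv 33: drop; pos0(id54) recv 59: fwd
Round 2: pos2(id33) recv 54: fwd; pos1(id29) recv 59: fwd
Round 3: pos3(id59) recv 54: drop; pos2(id33) recv 59: fwd
Round 4: pos3(id59) recv 59: ELECTED
Message ID 54 originates at pos 0; dropped at pos 3 in round 3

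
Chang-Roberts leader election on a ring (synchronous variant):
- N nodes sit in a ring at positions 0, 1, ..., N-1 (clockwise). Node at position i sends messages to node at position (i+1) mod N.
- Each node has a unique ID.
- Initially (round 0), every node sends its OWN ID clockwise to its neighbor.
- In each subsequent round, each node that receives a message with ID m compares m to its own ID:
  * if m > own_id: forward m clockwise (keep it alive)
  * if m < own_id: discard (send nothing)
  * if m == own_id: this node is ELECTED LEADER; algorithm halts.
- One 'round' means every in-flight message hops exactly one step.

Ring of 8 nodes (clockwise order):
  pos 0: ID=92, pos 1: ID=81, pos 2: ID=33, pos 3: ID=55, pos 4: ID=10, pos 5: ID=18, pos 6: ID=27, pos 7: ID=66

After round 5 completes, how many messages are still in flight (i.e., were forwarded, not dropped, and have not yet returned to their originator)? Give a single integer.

Answer: 2

Derivation:
Round 1: pos1(id81) recv 92: fwd; pos2(id33) recv 81: fwd; pos3(id55) recv 33: drop; pos4(id10) recv 55: fwd; pos5(id18) recv 10: drop; pos6(id27) recv 18: drop; pos7(id66) recv 27: drop; pos0(id92) recv 66: drop
Round 2: pos2(id33) recv 92: fwd; pos3(id55) recv 81: fwd; pos5(id18) recv 55: fwd
Round 3: pos3(id55) recv 92: fwd; pos4(id10) recv 81: fwd; pos6(id27) recv 55: fwd
Round 4: pos4(id10) recv 92: fwd; pos5(id18) recv 81: fwd; pos7(id66) recv 55: drop
Round 5: pos5(id18) recv 92: fwd; pos6(id27) recv 81: fwd
After round 5: 2 messages still in flight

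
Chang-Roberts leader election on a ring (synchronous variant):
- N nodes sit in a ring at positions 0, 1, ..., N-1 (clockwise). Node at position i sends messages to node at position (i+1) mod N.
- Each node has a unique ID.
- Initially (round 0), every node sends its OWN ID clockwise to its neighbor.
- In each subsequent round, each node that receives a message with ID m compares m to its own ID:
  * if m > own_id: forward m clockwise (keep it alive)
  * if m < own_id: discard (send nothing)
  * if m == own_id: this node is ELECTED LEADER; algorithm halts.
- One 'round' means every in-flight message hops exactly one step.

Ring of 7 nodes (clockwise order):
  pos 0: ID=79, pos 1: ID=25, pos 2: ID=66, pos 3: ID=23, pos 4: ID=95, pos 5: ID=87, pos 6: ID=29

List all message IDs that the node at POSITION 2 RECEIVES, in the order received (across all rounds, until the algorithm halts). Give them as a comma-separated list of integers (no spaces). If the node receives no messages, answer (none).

Answer: 25,79,87,95

Derivation:
Round 1: pos1(id25) recv 79: fwd; pos2(id66) recv 25: drop; pos3(id23) recv 66: fwd; pos4(id95) recv 23: drop; pos5(id87) recv 95: fwd; pos6(id29) recv 87: fwd; pos0(id79) recv 29: drop
Round 2: pos2(id66) recv 79: fwd; pos4(id95) recv 66: drop; pos6(id29) recv 95: fwd; pos0(id79) recv 87: fwd
Round 3: pos3(id23) recv 79: fwd; pos0(id79) recv 95: fwd; pos1(id25) recv 87: fwd
Round 4: pos4(id95) recv 79: drop; pos1(id25) recv 95: fwd; pos2(id66) recv 87: fwd
Round 5: pos2(id66) recv 95: fwd; pos3(id23) recv 87: fwd
Round 6: pos3(id23) recv 95: fwd; pos4(id95) recv 87: drop
Round 7: pos4(id95) recv 95: ELECTED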